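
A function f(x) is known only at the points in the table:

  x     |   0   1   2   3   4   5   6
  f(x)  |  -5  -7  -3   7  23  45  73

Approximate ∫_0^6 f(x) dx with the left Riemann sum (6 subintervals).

60

Δx = 1.
Sum = 1·[(-5) + (-7) + (-3) + 7 + 23 + 45] = 60.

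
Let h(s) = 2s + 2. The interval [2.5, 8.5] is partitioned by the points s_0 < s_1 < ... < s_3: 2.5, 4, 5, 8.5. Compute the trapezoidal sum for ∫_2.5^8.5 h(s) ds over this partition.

78

Subinterval widths: 1.5, 1, 3.5.
h(2.5) = 7, h(4) = 10, h(5) = 12, h(8.5) = 19.
On each subinterval the trapezoid contributes (Δs_i/2)·[h(s_{i-1}) + h(s_i)].
Sum = 78.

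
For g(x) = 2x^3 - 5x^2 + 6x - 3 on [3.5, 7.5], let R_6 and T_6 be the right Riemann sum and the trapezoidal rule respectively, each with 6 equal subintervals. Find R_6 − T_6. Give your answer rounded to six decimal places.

R_6 ≈ 1190.96296296.
T_6 ≈ 1003.62962963.
R_6 − T_6 ≈ 187.333333.

187.333333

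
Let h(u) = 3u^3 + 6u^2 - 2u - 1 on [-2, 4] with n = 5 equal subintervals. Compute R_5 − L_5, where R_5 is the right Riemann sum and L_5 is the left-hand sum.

R_5 = 493.2.
L_5 = 162.
R_5 − L_5 = 331.2.

331.2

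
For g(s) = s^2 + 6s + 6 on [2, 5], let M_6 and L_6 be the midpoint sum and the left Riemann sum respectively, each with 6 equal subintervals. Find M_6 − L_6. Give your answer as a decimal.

9.5625

M_6 = 119.9375.
L_6 = 110.375.
M_6 − L_6 = 9.5625.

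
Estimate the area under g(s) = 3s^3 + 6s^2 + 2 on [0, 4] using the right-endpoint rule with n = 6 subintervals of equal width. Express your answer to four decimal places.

Δs = (4 − 0)/6 = 2/3.
Right endpoints: 2/3, 4/3, 2, 8/3, 10/3, 4.
g(2/3) = 50/9, g(4/3) = 178/9, g(2) = 50, g(8/3) = 914/9, g(10/3) = 1618/9, g(4) = 290.
Sum = Δs · [g(2/3) + g(4/3) + g(2) + ...].
Sum ≈ 431.1111.

431.1111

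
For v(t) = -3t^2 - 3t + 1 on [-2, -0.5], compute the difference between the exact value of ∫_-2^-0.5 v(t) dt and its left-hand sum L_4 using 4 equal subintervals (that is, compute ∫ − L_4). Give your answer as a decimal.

Exact integral: ∫_-2^-0.5 v(t) dt = -0.75.
L_4 = -2.12109375.
Error = -0.75 − (-2.12109375) = 1.37109375.

1.37109375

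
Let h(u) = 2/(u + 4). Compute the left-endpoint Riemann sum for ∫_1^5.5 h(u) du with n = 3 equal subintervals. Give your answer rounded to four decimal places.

Δu = (5.5 − 1)/3 = 1.5.
Left endpoints: 1, 2.5, 4.
h(1) = 0.4, h(2.5) = 4/13, h(4) = 0.25.
Sum = Δu · [h(1) + h(2.5) + h(4)].
Sum ≈ 1.4365.

1.4365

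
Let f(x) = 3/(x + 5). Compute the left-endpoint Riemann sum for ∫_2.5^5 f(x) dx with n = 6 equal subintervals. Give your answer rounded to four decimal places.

0.8842

Δx = (5 − 2.5)/6 = 5/12.
Left endpoints: 2.5, 35/12, 10/3, 3.75, 25/6, 55/12.
f(2.5) = 0.4, f(35/12) = 36/95, f(10/3) = 0.36, f(3.75) = 12/35, f(25/6) = 18/55, f(55/12) = 36/115.
Sum = Δx · [f(2.5) + f(35/12) + f(10/3) + ...].
Sum ≈ 0.8842.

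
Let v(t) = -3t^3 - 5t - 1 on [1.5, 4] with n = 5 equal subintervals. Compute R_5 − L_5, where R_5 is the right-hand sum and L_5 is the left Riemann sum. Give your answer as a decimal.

R_5 = -276.25.
L_5 = -179.0625.
R_5 − L_5 = -97.1875.

-97.1875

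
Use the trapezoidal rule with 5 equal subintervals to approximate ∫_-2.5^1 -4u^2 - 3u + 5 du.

Δu = (1 − (-2.5))/5 = 0.7.
f(-2.5) = -12.5, f(-1.8) = -2.56, f(-1.1) = 3.46, f(-0.4) = 5.56, f(0.3) = 3.74, f(1) = -2.
T_5 = (Δu/2)·[f(u_0) + 2f(u_1) + ... + 2f(u_{4}) + f(u_5)].
Sum = 2.065.

2.065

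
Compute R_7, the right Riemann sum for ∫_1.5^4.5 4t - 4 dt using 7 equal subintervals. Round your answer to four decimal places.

Δt = (4.5 − 1.5)/7 = 3/7.
Right endpoints: 27/14, 33/14, 39/14, 45/14, 51/14, 57/14, 4.5.
f(27/14) = 26/7, f(33/14) = 38/7, f(39/14) = 50/7, f(45/14) = 62/7, f(51/14) = 74/7, f(57/14) = 86/7, f(4.5) = 14.
Sum = Δt · [f(27/14) + f(33/14) + f(39/14) + ...].
Sum ≈ 26.5714.

26.5714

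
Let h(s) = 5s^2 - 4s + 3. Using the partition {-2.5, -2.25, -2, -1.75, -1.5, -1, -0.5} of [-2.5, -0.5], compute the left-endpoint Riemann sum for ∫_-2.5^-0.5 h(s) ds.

Subinterval widths: 0.25, 0.25, 0.25, 0.25, 0.5, 0.5.
Left endpoints: -2.5, -2.25, -2, -1.75, -1.5, -1.
h(-2.5) = 44.25, h(-2.25) = 37.3125, h(-2) = 31, h(-1.75) = 25.3125, h(-1.5) = 20.25, h(-1) = 12.
Sum = Σ Δs_i · h(s_i).
Sum = 50.59375.

50.59375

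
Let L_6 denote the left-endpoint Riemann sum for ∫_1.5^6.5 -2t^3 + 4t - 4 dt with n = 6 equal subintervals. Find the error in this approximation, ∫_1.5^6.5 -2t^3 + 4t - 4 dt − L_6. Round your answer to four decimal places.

-203.8194

Exact integral: ∫_1.5^6.5 f(t) dt = -830.
L_6 ≈ -626.180556.
Error ≈ -830 − (-626.180556) ≈ -203.8194.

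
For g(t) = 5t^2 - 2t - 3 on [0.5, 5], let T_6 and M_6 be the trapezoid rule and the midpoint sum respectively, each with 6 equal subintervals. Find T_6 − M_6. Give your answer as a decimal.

T_6 = 171.984375.
M_6 = 168.8203125.
T_6 − M_6 = 3.1640625.

3.1640625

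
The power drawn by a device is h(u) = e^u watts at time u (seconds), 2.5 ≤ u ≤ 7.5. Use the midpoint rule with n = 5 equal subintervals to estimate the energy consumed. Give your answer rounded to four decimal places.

1723.1588

Δu = (7.5 − 2.5)/5 = 1.
Midpoints: 3, 4, 5, 6, 7.
h(3) ≈ 20.0855, h(4) ≈ 54.5982, h(5) ≈ 148.4132, h(6) ≈ 403.4288, h(7) ≈ 1096.6332.
Sum = Δu · [h(3) + h(4) + h(5) + h(6) + h(7)].
Sum ≈ 1723.1588.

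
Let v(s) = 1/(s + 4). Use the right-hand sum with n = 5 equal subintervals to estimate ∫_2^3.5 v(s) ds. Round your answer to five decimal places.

Δs = (3.5 − 2)/5 = 0.3.
Right endpoints: 2.3, 2.6, 2.9, 3.2, 3.5.
v(2.3) = 10/63, v(2.6) = 5/33, v(2.9) = 10/69, v(3.2) = 5/36, v(3.5) = 2/15.
Sum = Δs · [v(2.3) + v(2.6) + v(2.9) + v(3.2) + v(3.5)].
Sum ≈ 0.21822.

0.21822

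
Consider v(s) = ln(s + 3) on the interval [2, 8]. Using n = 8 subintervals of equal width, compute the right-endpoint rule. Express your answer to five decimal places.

12.62022

Δs = (8 − 2)/8 = 0.75.
Right endpoints: 2.75, 3.5, 4.25, 5, 5.75, 6.5, 7.25, 8.
v(2.75) ≈ 1.74920, v(3.5) ≈ 1.87180, v(4.25) ≈ 1.98100, v(5) ≈ 2.07944, v(5.75) ≈ 2.16905, v(6.5) ≈ 2.25129, v(7.25) ≈ 2.32728, v(8) ≈ 2.39790.
Sum = Δs · [v(2.75) + v(3.5) + v(4.25) + ...].
Sum ≈ 12.62022.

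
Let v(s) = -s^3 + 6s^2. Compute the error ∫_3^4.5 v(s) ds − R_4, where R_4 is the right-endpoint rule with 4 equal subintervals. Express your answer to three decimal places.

-0.448

Exact integral: ∫_3^4.5 v(s) ds = 45.984375.
R_4 ≈ 46.43262.
Error ≈ 45.984375 − 46.43262 ≈ -0.448.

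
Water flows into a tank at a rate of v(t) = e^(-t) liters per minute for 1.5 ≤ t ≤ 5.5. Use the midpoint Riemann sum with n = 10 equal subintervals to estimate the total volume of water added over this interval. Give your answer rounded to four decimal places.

0.2176

Δt = (5.5 − 1.5)/10 = 0.4.
Midpoints: 1.7, 2.1, 2.5, 2.9, 3.3, 3.7, 4.1, 4.5, 4.9, 5.3.
v(1.7) ≈ 0.1827, v(2.1) ≈ 0.1225, v(2.5) ≈ 0.0821, v(2.9) ≈ 0.0550, v(3.3) ≈ 0.0369, v(3.7) ≈ 0.0247, v(4.1) ≈ 0.0166, v(4.5) ≈ 0.0111, v(4.9) ≈ 0.0074, v(5.3) ≈ 0.0050.
Sum = Δt · [v(1.7) + v(2.1) + v(2.5) + ...].
Sum ≈ 0.2176.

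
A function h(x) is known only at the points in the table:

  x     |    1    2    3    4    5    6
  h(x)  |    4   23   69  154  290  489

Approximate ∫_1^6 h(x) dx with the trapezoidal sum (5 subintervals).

782.5

Δx = 1.
T_5 = (1/2)·[4 + 2·23 + 2·69 + 2·154 + 2·290 + 489] = 782.5.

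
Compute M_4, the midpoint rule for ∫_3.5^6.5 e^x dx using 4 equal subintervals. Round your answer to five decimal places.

Δx = (6.5 − 3.5)/4 = 0.75.
Midpoints: 3.875, 4.625, 5.375, 6.125.
f(3.875) ≈ 48.18270, f(4.625) ≈ 102.00277, f(5.375) ≈ 215.93987, f(6.125) ≈ 457.14471.
Sum = Δx · [f(3.875) + f(4.625) + f(5.375) + f(6.125)].
Sum ≈ 617.45254.

617.45254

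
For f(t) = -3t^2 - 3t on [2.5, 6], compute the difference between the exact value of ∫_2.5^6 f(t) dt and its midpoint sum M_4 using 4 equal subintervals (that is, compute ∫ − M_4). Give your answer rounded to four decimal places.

Exact integral: ∫_2.5^6 f(t) dt = -245.
M_4 ≈ -244.330078.
Error ≈ -245 − (-244.330078) ≈ -0.6699.

-0.6699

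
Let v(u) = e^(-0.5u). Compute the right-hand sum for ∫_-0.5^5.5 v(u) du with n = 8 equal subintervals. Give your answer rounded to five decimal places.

Δu = (5.5 − (-0.5))/8 = 0.75.
Right endpoints: 0.25, 1, 1.75, 2.5, 3.25, 4, 4.75, 5.5.
v(0.25) ≈ 0.88250, v(1) ≈ 0.60653, v(1.75) ≈ 0.41686, v(2.5) ≈ 0.28650, v(3.25) ≈ 0.19691, v(4) ≈ 0.13534, v(4.75) ≈ 0.09301, v(5.5) ≈ 0.06393.
Sum = Δu · [v(0.25) + v(1) + v(1.75) + ...].
Sum ≈ 2.01119.

2.01119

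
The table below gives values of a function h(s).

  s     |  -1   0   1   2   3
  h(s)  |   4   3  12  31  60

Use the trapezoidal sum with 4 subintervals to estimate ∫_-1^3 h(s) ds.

Δs = 1.
T_4 = (1/2)·[4 + 2·3 + 2·12 + 2·31 + 60] = 78.

78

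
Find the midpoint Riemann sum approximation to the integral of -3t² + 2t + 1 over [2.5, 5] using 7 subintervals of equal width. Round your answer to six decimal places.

-88.045281

Δt = (5 − 2.5)/7 = 5/14.
Midpoints: 75/28, 85/28, 95/28, 3.75, 115/28, 125/28, 135/28.
f(75/28) = -11891/784, f(85/28) = -16131/784, f(95/28) = -20971/784, f(3.75) = -33.6875, f(115/28) = -32451/784, f(125/28) = -39091/784, f(135/28) = -46331/784.
Sum = Δt · [f(75/28) + f(85/28) + f(95/28) + ...].
Sum ≈ -88.045281.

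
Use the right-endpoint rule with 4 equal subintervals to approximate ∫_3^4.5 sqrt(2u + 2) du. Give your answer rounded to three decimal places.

4.709

Δu = (4.5 − 3)/4 = 0.375.
Right endpoints: 3.375, 3.75, 4.125, 4.5.
f(3.375) ≈ 2.958, f(3.75) ≈ 3.082, f(4.125) ≈ 3.202, f(4.5) ≈ 3.317.
Sum = Δu · [f(3.375) + f(3.75) + f(4.125) + f(4.5)].
Sum ≈ 4.709.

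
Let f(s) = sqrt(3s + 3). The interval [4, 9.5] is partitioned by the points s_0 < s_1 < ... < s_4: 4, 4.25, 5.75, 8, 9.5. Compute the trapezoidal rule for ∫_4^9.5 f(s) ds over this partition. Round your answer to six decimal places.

26.346322

Subinterval widths: 0.25, 1.5, 2.25, 1.5.
f(4) ≈ 3.872983, f(4.25) ≈ 3.968627, f(5.75) ≈ 4.500000, f(8) ≈ 5.196152, f(9.5) ≈ 5.612486.
On each subinterval the trapezoid contributes (Δs_i/2)·[f(s_{i-1}) + f(s_i)].
Sum ≈ 26.346322.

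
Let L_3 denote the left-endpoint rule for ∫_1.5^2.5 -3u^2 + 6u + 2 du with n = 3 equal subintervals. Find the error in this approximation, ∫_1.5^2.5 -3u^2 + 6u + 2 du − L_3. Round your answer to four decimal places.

-0.9444

Exact integral: ∫_1.5^2.5 f(u) du = 1.75.
L_3 ≈ 2.694444.
Error ≈ 1.75 − 2.694444 ≈ -0.9444.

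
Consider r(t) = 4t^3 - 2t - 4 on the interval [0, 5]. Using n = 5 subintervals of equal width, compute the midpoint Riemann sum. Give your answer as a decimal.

567.5

Δt = (5 − 0)/5 = 1.
Midpoints: 0.5, 1.5, 2.5, 3.5, 4.5.
r(0.5) = -4.5, r(1.5) = 6.5, r(2.5) = 53.5, r(3.5) = 160.5, r(4.5) = 351.5.
Sum = Δt · [r(0.5) + r(1.5) + r(2.5) + r(3.5) + r(4.5)].
Sum = 567.5.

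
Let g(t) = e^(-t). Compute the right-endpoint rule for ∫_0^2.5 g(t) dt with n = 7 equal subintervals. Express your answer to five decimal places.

Δt = (2.5 − 0)/7 = 5/14.
Right endpoints: 5/14, 5/7, 15/14, 10/7, 25/14, 15/7, 2.5.
g(5/14) ≈ 0.69967, g(5/7) ≈ 0.48954, g(15/14) ≈ 0.34252, g(10/7) ≈ 0.23965, g(25/14) ≈ 0.16768, g(15/7) ≈ 0.11732, g(2.5) ≈ 0.08208.
Sum = Δt · [g(5/14) + g(5/7) + g(15/14) + ...].
Sum ≈ 0.76374.

0.76374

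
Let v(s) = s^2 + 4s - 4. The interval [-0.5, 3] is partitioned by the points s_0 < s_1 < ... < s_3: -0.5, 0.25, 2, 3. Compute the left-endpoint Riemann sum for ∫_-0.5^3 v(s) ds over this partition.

-1.453125

Subinterval widths: 0.75, 1.75, 1.
Left endpoints: -0.5, 0.25, 2.
v(-0.5) = -5.75, v(0.25) = -2.9375, v(2) = 8.
Sum = Σ Δs_i · v(s_i).
Sum = -1.453125.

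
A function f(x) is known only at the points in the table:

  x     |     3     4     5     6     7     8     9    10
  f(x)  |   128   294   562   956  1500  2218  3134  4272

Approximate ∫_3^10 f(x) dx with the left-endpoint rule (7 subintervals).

8792

Δx = 1.
Sum = 1·[128 + 294 + 562 + 956 + 1500 + 2218 + 3134] = 8792.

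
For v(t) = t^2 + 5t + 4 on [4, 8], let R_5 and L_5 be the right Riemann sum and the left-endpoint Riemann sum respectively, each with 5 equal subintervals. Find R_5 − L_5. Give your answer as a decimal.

R_5 = 312.96.
L_5 = 258.56.
R_5 − L_5 = 54.4.

54.4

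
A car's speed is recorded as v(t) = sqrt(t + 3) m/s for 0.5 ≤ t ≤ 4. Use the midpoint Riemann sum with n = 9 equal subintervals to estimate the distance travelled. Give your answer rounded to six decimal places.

Δt = (4 − 0.5)/9 = 7/18.
Midpoints: 25/36, 13/12, 53/36, 67/36, 2.25, 95/36, 109/36, 41/12, 137/36.
v(25/36) ≈ 1.922094, v(13/12) ≈ 2.020726, v(53/36) ≈ 2.114763, v(67/36) ≈ 2.204793, v(2.25) ≈ 2.291288, v(95/36) ≈ 2.374634, v(109/36) ≈ 2.455153, v(41/12) ≈ 2.533114, v(137/36) ≈ 2.608746.
Sum = Δt · [v(25/36) + v(13/12) + v(53/36) + ...].
Sum ≈ 7.982065.

7.982065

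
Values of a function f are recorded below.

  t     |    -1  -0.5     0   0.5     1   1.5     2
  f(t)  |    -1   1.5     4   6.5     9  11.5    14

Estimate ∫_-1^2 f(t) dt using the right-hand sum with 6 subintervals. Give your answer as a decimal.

Δt = 0.5.
Sum = 0.5·[1.5 + 4 + 6.5 + 9 + 11.5 + 14] = 23.25.

23.25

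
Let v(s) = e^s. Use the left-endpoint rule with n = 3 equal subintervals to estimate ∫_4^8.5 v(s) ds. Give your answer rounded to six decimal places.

Δs = (8.5 − 4)/3 = 1.5.
Left endpoints: 4, 5.5, 7.
v(4) ≈ 54.598150, v(5.5) ≈ 244.691932, v(7) ≈ 1096.633158.
Sum = Δs · [v(4) + v(5.5) + v(7)].
Sum ≈ 2093.884861.

2093.884861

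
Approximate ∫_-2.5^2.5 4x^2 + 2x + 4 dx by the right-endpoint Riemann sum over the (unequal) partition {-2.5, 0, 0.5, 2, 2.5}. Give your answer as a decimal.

66

Subinterval widths: 2.5, 0.5, 1.5, 0.5.
Right endpoints: 0, 0.5, 2, 2.5.
f(0) = 4, f(0.5) = 6, f(2) = 24, f(2.5) = 34.
Sum = Σ Δx_i · f(x_i).
Sum = 66.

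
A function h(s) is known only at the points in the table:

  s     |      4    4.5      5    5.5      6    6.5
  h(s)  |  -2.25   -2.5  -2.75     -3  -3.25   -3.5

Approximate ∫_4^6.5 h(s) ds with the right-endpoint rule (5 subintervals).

Δs = 0.5.
Sum = 0.5·[(-2.5) + (-2.75) + (-3) + (-3.25) + (-3.5)] = -7.5.

-7.5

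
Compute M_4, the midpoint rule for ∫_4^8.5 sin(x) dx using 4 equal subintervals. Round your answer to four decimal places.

Δx = (8.5 − 4)/4 = 1.125.
Midpoints: 4.5625, 5.6875, 6.8125, 7.9375.
f(4.5625) ≈ -0.9888, f(5.6875) ≈ -0.5611, f(6.8125) ≈ 0.5049, f(7.9375) ≈ 0.9965.
Sum = Δx · [f(4.5625) + f(5.6875) + f(6.8125) + f(7.9375)].
Sum ≈ -0.0545.

-0.0545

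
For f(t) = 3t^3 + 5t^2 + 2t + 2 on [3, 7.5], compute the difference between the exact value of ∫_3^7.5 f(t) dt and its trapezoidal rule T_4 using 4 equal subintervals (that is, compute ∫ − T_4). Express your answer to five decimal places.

-49.59668

Exact integral: ∫_3^7.5 f(t) dt = 3026.671875.
T_4 ≈ 3076.2685547.
Error ≈ 3026.671875 − 3076.2685547 ≈ -49.59668.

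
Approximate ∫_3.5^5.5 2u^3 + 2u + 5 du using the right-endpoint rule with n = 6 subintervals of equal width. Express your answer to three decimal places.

Δu = (5.5 − 3.5)/6 = 1/3.
Right endpoints: 23/6, 25/6, 4.5, 29/6, 31/6, 5.5.
f(23/6) = 13535/108, f(25/6) = 17065/108, f(4.5) = 196.25, f(29/6) = 25973/108, f(31/6) = 31447/108, f(5.5) = 348.75.
Sum = Δu · [f(23/6) + f(25/6) + f(4.5) + ...].
Sum ≈ 453.333.

453.333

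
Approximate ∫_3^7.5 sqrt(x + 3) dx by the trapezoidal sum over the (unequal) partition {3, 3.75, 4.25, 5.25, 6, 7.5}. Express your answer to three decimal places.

Subinterval widths: 0.75, 0.5, 1, 0.75, 1.5.
f(3) ≈ 2.449, f(3.75) ≈ 2.598, f(4.25) ≈ 2.693, f(5.25) ≈ 2.872, f(6) ≈ 3.000, f(7.5) ≈ 3.240.
On each subinterval the trapezoid contributes (Δx_i/2)·[f(x_{i-1}) + f(x_i)].
Sum ≈ 12.880.

12.880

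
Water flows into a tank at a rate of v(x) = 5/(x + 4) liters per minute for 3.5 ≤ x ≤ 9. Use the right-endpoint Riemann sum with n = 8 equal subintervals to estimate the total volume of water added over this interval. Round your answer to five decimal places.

2.65561

Δx = (9 − 3.5)/8 = 0.6875.
Right endpoints: 4.1875, 4.875, 5.5625, 6.25, 6.9375, 7.625, 8.3125, 9.
v(4.1875) = 80/131, v(4.875) = 40/71, v(5.5625) = 80/153, v(6.25) = 20/41, v(6.9375) = 16/35, v(7.625) = 40/93, v(8.3125) = 80/197, v(9) = 5/13.
Sum = Δx · [v(4.1875) + v(4.875) + v(5.5625) + ...].
Sum ≈ 2.65561.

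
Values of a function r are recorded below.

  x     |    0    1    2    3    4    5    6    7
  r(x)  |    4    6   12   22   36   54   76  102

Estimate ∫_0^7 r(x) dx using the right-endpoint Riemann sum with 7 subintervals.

308

Δx = 1.
Sum = 1·[6 + 12 + 22 + 36 + 54 + 76 + 102] = 308.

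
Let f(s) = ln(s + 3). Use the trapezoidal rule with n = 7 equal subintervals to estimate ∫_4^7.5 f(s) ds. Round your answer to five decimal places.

7.56708

Δs = (7.5 − 4)/7 = 0.5.
f(4) ≈ 1.94591, f(4.5) ≈ 2.01490, f(5) ≈ 2.07944, f(5.5) ≈ 2.14007, f(6) ≈ 2.19722, f(6.5) ≈ 2.25129, f(7) ≈ 2.30259, f(7.5) ≈ 2.35138.
T_7 = (Δs/2)·[f(s_0) + 2f(s_1) + ... + 2f(s_{6}) + f(s_7)].
Sum ≈ 7.56708.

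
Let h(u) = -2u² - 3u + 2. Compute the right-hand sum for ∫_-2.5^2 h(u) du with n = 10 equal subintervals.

-5.70375

Δu = (2 − (-2.5))/10 = 0.45.
Right endpoints: -2.05, -1.6, -1.15, -0.7, -0.25, 0.2, 0.65, 1.1, 1.55, 2.
h(-2.05) = -0.255, h(-1.6) = 1.68, h(-1.15) = 2.805, h(-0.7) = 3.12, h(-0.25) = 2.625, h(0.2) = 1.32, h(0.65) = -0.795, h(1.1) = -3.72, h(1.55) = -7.455, h(2) = -12.
Sum = Δu · [h(-2.05) + h(-1.6) + h(-1.15) + ...].
Sum = -5.70375.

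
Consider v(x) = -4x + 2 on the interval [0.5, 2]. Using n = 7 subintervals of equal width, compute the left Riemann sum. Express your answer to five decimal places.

Δx = (2 − 0.5)/7 = 3/14.
Left endpoints: 0.5, 5/7, 13/14, 8/7, 19/14, 11/7, 25/14.
v(0.5) = 0, v(5/7) = -6/7, v(13/14) = -12/7, v(8/7) = -18/7, v(19/14) = -24/7, v(11/7) = -30/7, v(25/14) = -36/7.
Sum = Δx · [v(0.5) + v(5/7) + v(13/14) + ...].
Sum ≈ -3.85714.

-3.85714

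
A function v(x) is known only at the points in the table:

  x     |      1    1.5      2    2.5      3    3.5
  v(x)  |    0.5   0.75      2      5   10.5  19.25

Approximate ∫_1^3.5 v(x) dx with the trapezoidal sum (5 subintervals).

14.0625

Δx = 0.5.
T_5 = (0.5/2)·[0.5 + 2·0.75 + 2·2 + 2·5 + 2·10.5 + 19.25] = 14.0625.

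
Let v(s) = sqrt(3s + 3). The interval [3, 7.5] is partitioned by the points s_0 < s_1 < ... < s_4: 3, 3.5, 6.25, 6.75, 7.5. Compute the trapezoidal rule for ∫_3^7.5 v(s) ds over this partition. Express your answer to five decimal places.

19.32245

Subinterval widths: 0.5, 2.75, 0.5, 0.75.
v(3) ≈ 3.46410, v(3.5) ≈ 3.67423, v(6.25) ≈ 4.66369, v(6.75) ≈ 4.82183, v(7.5) ≈ 5.04975.
On each subinterval the trapezoid contributes (Δs_i/2)·[v(s_{i-1}) + v(s_i)].
Sum ≈ 19.32245.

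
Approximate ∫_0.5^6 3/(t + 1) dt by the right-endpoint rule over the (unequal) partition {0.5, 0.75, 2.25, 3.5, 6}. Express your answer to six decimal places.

3.717949

Subinterval widths: 0.25, 1.5, 1.25, 2.5.
Right endpoints: 0.75, 2.25, 3.5, 6.
f(0.75) = 12/7, f(2.25) = 12/13, f(3.5) = 2/3, f(6) = 3/7.
Sum = Σ Δt_i · f(t_i).
Sum ≈ 3.717949.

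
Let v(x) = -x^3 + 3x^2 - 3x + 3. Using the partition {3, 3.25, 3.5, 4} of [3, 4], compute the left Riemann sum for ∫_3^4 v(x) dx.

Subinterval widths: 0.25, 0.25, 0.5.
Left endpoints: 3, 3.25, 3.5.
v(3) = -6, v(3.25) = -9.390625, v(3.5) = -13.625.
Sum = Σ Δx_i · v(x_i).
Sum = -10.66015625.

-10.66015625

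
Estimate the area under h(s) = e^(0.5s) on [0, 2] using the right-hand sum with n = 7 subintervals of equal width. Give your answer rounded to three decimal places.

3.688

Δs = (2 − 0)/7 = 2/7.
Right endpoints: 2/7, 4/7, 6/7, 8/7, 10/7, 12/7, 2.
h(2/7) ≈ 1.154, h(4/7) ≈ 1.331, h(6/7) ≈ 1.535, h(8/7) ≈ 1.771, h(10/7) ≈ 2.043, h(12/7) ≈ 2.356, h(2) ≈ 2.718.
Sum = Δs · [h(2/7) + h(4/7) + h(6/7) + ...].
Sum ≈ 3.688.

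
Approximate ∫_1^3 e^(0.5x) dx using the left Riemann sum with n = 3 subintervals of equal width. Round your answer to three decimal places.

Δx = (3 − 1)/3 = 2/3.
Left endpoints: 1, 5/3, 7/3.
f(1) ≈ 1.649, f(5/3) ≈ 2.301, f(7/3) ≈ 3.211.
Sum = Δx · [f(1) + f(5/3) + f(7/3)].
Sum ≈ 4.774.

4.774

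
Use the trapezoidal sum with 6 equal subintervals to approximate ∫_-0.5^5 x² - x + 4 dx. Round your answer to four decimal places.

Δx = (5 − (-0.5))/6 = 11/12.
f(-0.5) = 4.75, f(5/12) = 541/144, f(4/3) = 40/9, f(2.25) = 6.8125, f(19/6) = 391/36, f(49/12) = 2389/144, f(5) = 24.
T_6 = (Δx/2)·[f(x_0) + 2f(x_1) + ... + 2f(x_{5}) + f(x_6)].
Sum ≈ 52.1036.

52.1036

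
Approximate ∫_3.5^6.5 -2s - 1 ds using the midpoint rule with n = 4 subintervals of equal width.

Δs = (6.5 − 3.5)/4 = 0.75.
Midpoints: 3.875, 4.625, 5.375, 6.125.
f(3.875) = -8.75, f(4.625) = -10.25, f(5.375) = -11.75, f(6.125) = -13.25.
Sum = Δs · [f(3.875) + f(4.625) + f(5.375) + f(6.125)].
Sum = -33.

-33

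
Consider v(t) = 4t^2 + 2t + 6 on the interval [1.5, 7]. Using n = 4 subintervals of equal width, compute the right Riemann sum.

675.640625

Δt = (7 − 1.5)/4 = 1.375.
Right endpoints: 2.875, 4.25, 5.625, 7.
v(2.875) = 44.8125, v(4.25) = 86.75, v(5.625) = 143.8125, v(7) = 216.
Sum = Δt · [v(2.875) + v(4.25) + v(5.625) + v(7)].
Sum = 675.640625.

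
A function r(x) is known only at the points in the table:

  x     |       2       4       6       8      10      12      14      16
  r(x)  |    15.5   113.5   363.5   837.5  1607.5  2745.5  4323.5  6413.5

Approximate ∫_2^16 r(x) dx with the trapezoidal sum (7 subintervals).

Δx = 2.
T_7 = (2/2)·[15.5 + 2·113.5 + 2·363.5 + 2·837.5 + 2·1607.5 + 2·2745.5 + 2·4323.5 + 6413.5] = 26411.

26411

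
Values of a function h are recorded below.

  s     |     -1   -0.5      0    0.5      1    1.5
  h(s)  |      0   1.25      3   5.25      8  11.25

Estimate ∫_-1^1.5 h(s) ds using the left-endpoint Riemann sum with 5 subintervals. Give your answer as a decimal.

8.75

Δs = 0.5.
Sum = 0.5·[0 + 1.25 + 3 + 5.25 + 8] = 8.75.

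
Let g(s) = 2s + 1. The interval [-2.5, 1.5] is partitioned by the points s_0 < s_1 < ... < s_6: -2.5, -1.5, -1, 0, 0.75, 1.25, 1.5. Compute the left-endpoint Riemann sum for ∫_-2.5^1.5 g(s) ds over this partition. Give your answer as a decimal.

Subinterval widths: 1, 0.5, 1, 0.75, 0.5, 0.25.
Left endpoints: -2.5, -1.5, -1, 0, 0.75, 1.25.
g(-2.5) = -4, g(-1.5) = -2, g(-1) = -1, g(0) = 1, g(0.75) = 2.5, g(1.25) = 3.5.
Sum = Σ Δs_i · g(s_i).
Sum = -3.125.

-3.125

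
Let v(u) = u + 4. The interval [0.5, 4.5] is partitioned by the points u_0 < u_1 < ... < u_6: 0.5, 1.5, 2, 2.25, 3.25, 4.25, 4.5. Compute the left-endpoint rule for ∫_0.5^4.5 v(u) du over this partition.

Subinterval widths: 1, 0.5, 0.25, 1, 1, 0.25.
Left endpoints: 0.5, 1.5, 2, 2.25, 3.25, 4.25.
v(0.5) = 4.5, v(1.5) = 5.5, v(2) = 6, v(2.25) = 6.25, v(3.25) = 7.25, v(4.25) = 8.25.
Sum = Σ Δu_i · v(u_i).
Sum = 24.3125.

24.3125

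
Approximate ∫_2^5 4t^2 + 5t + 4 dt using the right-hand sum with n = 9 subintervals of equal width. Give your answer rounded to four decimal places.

Δt = (5 − 2)/9 = 1/3.
Right endpoints: 7/3, 8/3, 3, 10/3, 11/3, 4, 13/3, 14/3, 5.
f(7/3) = 337/9, f(8/3) = 412/9, f(3) = 55, f(10/3) = 586/9, f(11/3) = 685/9, f(4) = 88, f(13/3) = 907/9, f(14/3) = 1030/9, f(5) = 129.
Sum = Δt · [f(7/3) + f(8/3) + f(3) + ...].
Sum ≈ 237.2222.

237.2222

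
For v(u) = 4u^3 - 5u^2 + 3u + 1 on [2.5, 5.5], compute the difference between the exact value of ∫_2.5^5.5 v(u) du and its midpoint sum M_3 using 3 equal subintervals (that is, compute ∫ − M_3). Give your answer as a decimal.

10.75

Exact integral: ∫_2.5^5.5 v(u) du = 663.75.
M_3 = 653.
Error = 663.75 − 653 = 10.75.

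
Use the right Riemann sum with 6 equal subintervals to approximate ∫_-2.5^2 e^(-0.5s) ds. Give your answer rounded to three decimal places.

5.147

Δs = (2 − (-2.5))/6 = 0.75.
Right endpoints: -1.75, -1, -0.25, 0.5, 1.25, 2.
f(-1.75) ≈ 2.399, f(-1) ≈ 1.649, f(-0.25) ≈ 1.133, f(0.5) ≈ 0.779, f(1.25) ≈ 0.535, f(2) ≈ 0.368.
Sum = Δs · [f(-1.75) + f(-1) + f(-0.25) + ...].
Sum ≈ 5.147.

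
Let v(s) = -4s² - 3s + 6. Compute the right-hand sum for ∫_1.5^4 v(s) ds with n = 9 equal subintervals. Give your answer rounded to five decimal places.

Δs = (4 − 1.5)/9 = 5/18.
Right endpoints: 16/9, 37/18, 7/3, 47/18, 26/9, 19/6, 31/9, 67/18, 4.
v(16/9) = -970/81, v(37/18) = -2765/162, v(7/3) = -205/9, v(47/18) = -4715/162, v(26/9) = -2920/81, v(19/6) = -785/18, v(31/9) = -4195/81, v(67/18) = -9815/162, v(4) = -70.
Sum = Δs · [v(16/9) + v(37/18) + v(7/3) + ...].
Sum ≈ -95.26749.

-95.26749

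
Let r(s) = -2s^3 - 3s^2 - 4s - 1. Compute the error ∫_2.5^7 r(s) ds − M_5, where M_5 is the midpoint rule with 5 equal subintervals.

-9.568125

Exact integral: ∫_2.5^7 r(s) ds = -1598.34375.
M_5 = -1588.775625.
Error = -1598.34375 − (-1588.775625) = -9.568125.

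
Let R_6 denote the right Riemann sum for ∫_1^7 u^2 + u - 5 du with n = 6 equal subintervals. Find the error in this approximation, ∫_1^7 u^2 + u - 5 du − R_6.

-28

Exact integral: ∫_1^7 f(u) du = 108.
R_6 = 136.
Error = 108 − 136 = -28.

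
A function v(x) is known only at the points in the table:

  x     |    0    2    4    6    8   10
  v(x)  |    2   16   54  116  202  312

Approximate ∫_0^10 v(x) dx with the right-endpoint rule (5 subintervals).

Δx = 2.
Sum = 2·[16 + 54 + 116 + 202 + 312] = 1400.

1400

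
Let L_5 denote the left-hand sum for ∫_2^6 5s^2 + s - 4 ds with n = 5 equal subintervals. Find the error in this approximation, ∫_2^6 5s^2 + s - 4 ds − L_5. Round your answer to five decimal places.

63.46667

Exact integral: ∫_2^6 f(s) ds ≈ 346.6666667.
L_5 = 283.2.
Error ≈ 346.6666667 − 283.2 ≈ 63.46667.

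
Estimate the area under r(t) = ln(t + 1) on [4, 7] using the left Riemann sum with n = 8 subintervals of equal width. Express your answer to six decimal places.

Δt = (7 − 4)/8 = 0.375.
Left endpoints: 4, 4.375, 4.75, 5.125, 5.5, 5.875, 6.25, 6.625.
r(4) ≈ 1.609438, r(4.375) ≈ 1.681759, r(4.75) ≈ 1.749200, r(5.125) ≈ 1.812379, r(5.5) ≈ 1.871802, r(5.875) ≈ 1.927892, r(6.25) ≈ 1.981001, r(6.625) ≈ 2.031432.
Sum = Δt · [r(4) + r(4.375) + r(4.75) + ...].
Sum ≈ 5.499339.

5.499339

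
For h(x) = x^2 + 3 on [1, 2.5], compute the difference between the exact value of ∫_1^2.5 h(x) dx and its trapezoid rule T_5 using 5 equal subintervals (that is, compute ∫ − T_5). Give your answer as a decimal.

Exact integral: ∫_1^2.5 h(x) dx = 9.375.
T_5 = 9.3975.
Error = 9.375 − 9.3975 = -0.0225.

-0.0225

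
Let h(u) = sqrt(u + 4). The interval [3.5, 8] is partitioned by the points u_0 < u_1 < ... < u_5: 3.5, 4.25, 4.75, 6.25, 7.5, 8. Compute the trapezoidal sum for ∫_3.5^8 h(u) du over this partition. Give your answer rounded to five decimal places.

Subinterval widths: 0.75, 0.5, 1.5, 1.25, 0.5.
h(3.5) ≈ 2.73861, h(4.25) ≈ 2.87228, h(4.75) ≈ 2.95804, h(6.25) ≈ 3.20156, h(7.5) ≈ 3.39116, h(8) ≈ 3.46410.
On each subinterval the trapezoid contributes (Δu_i/2)·[h(u_{i-1}) + h(u_i)].
Sum ≈ 14.01564.

14.01564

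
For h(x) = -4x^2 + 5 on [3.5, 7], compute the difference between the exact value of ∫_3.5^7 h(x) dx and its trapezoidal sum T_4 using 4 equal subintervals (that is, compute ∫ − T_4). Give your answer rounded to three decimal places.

Exact integral: ∫_3.5^7 h(x) dx ≈ -382.66667.
T_4 = -384.453125.
Error ≈ -382.66667 − (-384.453125) ≈ 1.786.

1.786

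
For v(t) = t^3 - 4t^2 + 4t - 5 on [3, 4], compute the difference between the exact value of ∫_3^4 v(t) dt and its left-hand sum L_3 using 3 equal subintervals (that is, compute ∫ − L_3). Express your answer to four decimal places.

Exact integral: ∫_3^4 v(t) dt ≈ 3.416667.
L_3 ≈ 1.370370.
Error ≈ 3.416667 − 1.370370 ≈ 2.0463.

2.0463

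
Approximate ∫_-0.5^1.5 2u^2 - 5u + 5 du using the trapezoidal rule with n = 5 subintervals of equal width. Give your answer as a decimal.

7.44

Δu = (1.5 − (-0.5))/5 = 0.4.
f(-0.5) = 8, f(-0.1) = 5.52, f(0.3) = 3.68, f(0.7) = 2.48, f(1.1) = 1.92, f(1.5) = 2.
T_5 = (Δu/2)·[f(u_0) + 2f(u_1) + ... + 2f(u_{4}) + f(u_5)].
Sum = 7.44.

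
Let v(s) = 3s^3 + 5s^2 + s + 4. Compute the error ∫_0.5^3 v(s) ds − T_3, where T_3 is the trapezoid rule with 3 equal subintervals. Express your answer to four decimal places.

-6.0041

Exact integral: ∫_0.5^3 v(s) ds ≈ 119.869792.
T_3 ≈ 125.873843.
Error ≈ 119.869792 − 125.873843 ≈ -6.0041.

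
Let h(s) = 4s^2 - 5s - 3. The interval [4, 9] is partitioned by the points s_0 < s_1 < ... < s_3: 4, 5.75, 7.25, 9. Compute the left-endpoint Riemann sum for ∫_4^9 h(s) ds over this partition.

Subinterval widths: 1.75, 1.5, 1.75.
Left endpoints: 4, 5.75, 7.25.
h(4) = 41, h(5.75) = 100.5, h(7.25) = 171.
Sum = Σ Δs_i · h(s_i).
Sum = 521.75.

521.75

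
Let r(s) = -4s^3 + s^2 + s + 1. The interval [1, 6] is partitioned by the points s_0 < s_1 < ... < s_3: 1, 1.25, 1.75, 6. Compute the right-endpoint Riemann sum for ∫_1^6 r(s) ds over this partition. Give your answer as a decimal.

-3498.0625

Subinterval widths: 0.25, 0.5, 4.25.
Right endpoints: 1.25, 1.75, 6.
r(1.25) = -4, r(1.75) = -15.625, r(6) = -821.
Sum = Σ Δs_i · r(s_i).
Sum = -3498.0625.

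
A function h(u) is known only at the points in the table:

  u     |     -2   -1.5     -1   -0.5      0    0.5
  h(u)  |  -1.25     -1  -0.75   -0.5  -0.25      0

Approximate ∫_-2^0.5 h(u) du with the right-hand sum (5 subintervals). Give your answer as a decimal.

Δu = 0.5.
Sum = 0.5·[(-1) + (-0.75) + (-0.5) + (-0.25) + 0] = -1.25.

-1.25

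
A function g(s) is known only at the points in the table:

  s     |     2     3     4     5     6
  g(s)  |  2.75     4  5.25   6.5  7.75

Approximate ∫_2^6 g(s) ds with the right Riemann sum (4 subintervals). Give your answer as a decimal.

23.5

Δs = 1.
Sum = 1·[4 + 5.25 + 6.5 + 7.75] = 23.5.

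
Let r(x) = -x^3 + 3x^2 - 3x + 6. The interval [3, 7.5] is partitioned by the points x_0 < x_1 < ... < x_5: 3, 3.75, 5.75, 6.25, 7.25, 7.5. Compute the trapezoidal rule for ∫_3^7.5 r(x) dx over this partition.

Subinterval widths: 0.75, 2, 0.5, 1, 0.25.
r(3) = -3, r(3.75) = -15.796875, r(5.75) = -102.171875, r(6.25) = -139.703125, r(7.25) = -239.140625, r(7.5) = -269.625.
On each subinterval the trapezoid contributes (Δx_i/2)·[r(x_{i-1}) + r(x_i)].
Sum = -438.50390625.

-438.50390625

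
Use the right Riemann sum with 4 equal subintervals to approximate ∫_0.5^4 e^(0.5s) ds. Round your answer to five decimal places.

Δs = (4 − 0.5)/4 = 0.875.
Right endpoints: 1.375, 2.25, 3.125, 4.
f(1.375) ≈ 1.98874, f(2.25) ≈ 3.08022, f(3.125) ≈ 4.77073, f(4) ≈ 7.38906.
Sum = Δs · [f(1.375) + f(2.25) + f(3.125) + f(4)].
Sum ≈ 15.07515.

15.07515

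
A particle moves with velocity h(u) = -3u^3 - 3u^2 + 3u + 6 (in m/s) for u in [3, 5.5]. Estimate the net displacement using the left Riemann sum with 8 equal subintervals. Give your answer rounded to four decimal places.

Δu = (5.5 − 3)/8 = 0.3125.
Left endpoints: 3, 3.3125, 3.625, 3.9375, 4.25, 4.5625, 4.875, 5.1875.
h(3) = -93, h(3.3125) = -516183/4096, h(3.625) = -84711/512, h(3.9375) = -867693/4096, h(4.25) = -265.734375, h(4.5625) = -1342203/4096, h(4.875) = -203901/512, h(5.1875) = -1957713/4096.
Sum = Δu · [h(3) + h(3.3125) + h(3.625) + ...].
Sum ≈ -645.6042.

-645.6042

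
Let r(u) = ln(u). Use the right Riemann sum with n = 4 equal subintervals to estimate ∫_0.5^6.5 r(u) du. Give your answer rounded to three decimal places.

8.141

Δu = (6.5 − 0.5)/4 = 1.5.
Right endpoints: 2, 3.5, 5, 6.5.
r(2) ≈ 0.693, r(3.5) ≈ 1.253, r(5) ≈ 1.609, r(6.5) ≈ 1.872.
Sum = Δu · [r(2) + r(3.5) + r(5) + r(6.5)].
Sum ≈ 8.141.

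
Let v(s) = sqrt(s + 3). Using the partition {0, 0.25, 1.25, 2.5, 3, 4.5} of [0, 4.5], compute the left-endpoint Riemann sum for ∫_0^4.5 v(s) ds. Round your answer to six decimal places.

Subinterval widths: 0.25, 1, 1.25, 0.5, 1.5.
Left endpoints: 0, 0.25, 1.25, 2.5, 3.
v(0) ≈ 1.732051, v(0.25) ≈ 1.802776, v(1.25) ≈ 2.061553, v(2.5) ≈ 2.345208, v(3) ≈ 2.449490.
Sum = Σ Δs_i · v(s_i).
Sum ≈ 9.659568.

9.659568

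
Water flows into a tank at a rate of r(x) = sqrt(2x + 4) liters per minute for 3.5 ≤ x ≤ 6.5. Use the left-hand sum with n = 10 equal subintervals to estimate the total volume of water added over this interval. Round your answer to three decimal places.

11.082

Δx = (6.5 − 3.5)/10 = 0.3.
Left endpoints: 3.5, 3.8, 4.1, 4.4, 4.7, 5, 5.3, 5.6, 5.9, 6.2.
r(3.5) ≈ 3.317, r(3.8) ≈ 3.406, r(4.1) ≈ 3.493, r(4.4) ≈ 3.578, r(4.7) ≈ 3.661, r(5) ≈ 3.742, r(5.3) ≈ 3.821, r(5.6) ≈ 3.899, r(5.9) ≈ 3.975, r(6.2) ≈ 4.050.
Sum = Δx · [r(3.5) + r(3.8) + r(4.1) + ...].
Sum ≈ 11.082.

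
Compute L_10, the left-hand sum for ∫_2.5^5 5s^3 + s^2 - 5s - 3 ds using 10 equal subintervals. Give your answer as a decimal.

646.85546875

Δs = (5 − 2.5)/10 = 0.25.
Left endpoints: 2.5, 2.75, 3, 3.25, 3.5, 3.75, 4, 4.25, 4.5, 4.75.
f(2.5) = 68.875, f(2.75) = 94.796875, f(3) = 126, f(3.25) = 162.953125, f(3.5) = 206.125, f(3.75) = 255.984375, f(4) = 313, f(4.25) = 377.640625, f(4.5) = 450.375, f(4.75) = 531.671875.
Sum = Δs · [f(2.5) + f(2.75) + f(3) + ...].
Sum = 646.85546875.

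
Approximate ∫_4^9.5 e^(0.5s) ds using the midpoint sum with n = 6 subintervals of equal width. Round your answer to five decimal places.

214.50796

Δs = (9.5 − 4)/6 = 11/12.
Midpoints: 107/24, 5.375, 151/24, 173/24, 8.125, 217/24.
f(107/24) ≈ 9.29212, f(5.375) ≈ 14.69489, f(151/24) ≈ 23.23903, f(173/24) ≈ 36.75105, f(8.125) ≈ 58.11943, f(217/24) ≈ 91.91216.
Sum = Δs · [f(107/24) + f(5.375) + f(151/24) + ...].
Sum ≈ 214.50796.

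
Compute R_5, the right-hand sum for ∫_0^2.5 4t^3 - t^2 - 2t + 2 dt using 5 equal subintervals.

Δt = (2.5 − 0)/5 = 0.5.
Right endpoints: 0.5, 1, 1.5, 2, 2.5.
f(0.5) = 1.25, f(1) = 3, f(1.5) = 10.25, f(2) = 26, f(2.5) = 53.25.
Sum = Δt · [f(0.5) + f(1) + f(1.5) + f(2) + f(2.5)].
Sum = 46.875.

46.875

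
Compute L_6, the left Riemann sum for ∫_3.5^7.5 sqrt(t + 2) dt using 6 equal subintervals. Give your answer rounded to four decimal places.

Δt = (7.5 − 3.5)/6 = 2/3.
Left endpoints: 3.5, 25/6, 29/6, 5.5, 37/6, 41/6.
f(3.5) ≈ 2.3452, f(25/6) ≈ 2.4833, f(29/6) ≈ 2.6141, f(5.5) ≈ 2.7386, f(37/6) ≈ 2.8577, f(41/6) ≈ 2.9721.
Sum = Δt · [f(3.5) + f(25/6) + f(29/6) + ...].
Sum ≈ 10.6740.

10.6740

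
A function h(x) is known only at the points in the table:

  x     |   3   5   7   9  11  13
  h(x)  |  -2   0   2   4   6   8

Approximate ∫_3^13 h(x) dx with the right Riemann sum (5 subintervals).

40

Δx = 2.
Sum = 2·[0 + 2 + 4 + 6 + 8] = 40.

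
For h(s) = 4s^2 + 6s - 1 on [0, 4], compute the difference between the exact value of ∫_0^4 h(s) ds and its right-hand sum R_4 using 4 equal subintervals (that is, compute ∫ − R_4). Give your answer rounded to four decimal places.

-46.6667

Exact integral: ∫_0^4 h(s) ds ≈ 129.333333.
R_4 = 176.
Error ≈ 129.333333 − 176 ≈ -46.6667.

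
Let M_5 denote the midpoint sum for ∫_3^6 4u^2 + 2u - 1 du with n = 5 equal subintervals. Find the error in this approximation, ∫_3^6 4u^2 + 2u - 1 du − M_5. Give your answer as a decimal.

Exact integral: ∫_3^6 f(u) du = 276.
M_5 = 275.64.
Error = 276 − 275.64 = 0.36.

0.36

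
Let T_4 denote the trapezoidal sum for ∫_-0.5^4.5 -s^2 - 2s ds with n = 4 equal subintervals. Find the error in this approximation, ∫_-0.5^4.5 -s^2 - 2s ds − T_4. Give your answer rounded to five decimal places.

1.30208

Exact integral: ∫_-0.5^4.5 f(s) ds ≈ -50.4166667.
T_4 = -51.71875.
Error ≈ -50.4166667 − (-51.71875) ≈ 1.30208.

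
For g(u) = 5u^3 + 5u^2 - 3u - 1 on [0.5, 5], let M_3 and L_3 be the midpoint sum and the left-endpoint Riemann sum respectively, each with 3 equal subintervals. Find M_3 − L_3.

433.8984375

M_3 = 908.6484375.
L_3 = 474.75.
M_3 − L_3 = 433.8984375.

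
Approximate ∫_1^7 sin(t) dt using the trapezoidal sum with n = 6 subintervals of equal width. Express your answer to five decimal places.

Δt = (7 − 1)/6 = 1.
f(1) ≈ 0.84147, f(2) ≈ 0.90930, f(3) ≈ 0.14112, f(4) ≈ -0.75680, f(5) ≈ -0.95892, f(6) ≈ -0.27942, f(7) ≈ 0.65699.
T_6 = (Δt/2)·[f(t_0) + 2f(t_1) + ... + 2f(t_{5}) + f(t_6)].
Sum ≈ -0.19550.

-0.19550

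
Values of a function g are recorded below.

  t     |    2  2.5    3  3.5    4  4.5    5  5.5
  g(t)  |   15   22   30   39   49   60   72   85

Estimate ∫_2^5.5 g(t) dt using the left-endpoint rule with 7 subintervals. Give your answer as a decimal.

Δt = 0.5.
Sum = 0.5·[15 + 22 + 30 + 39 + 49 + 60 + 72] = 143.5.

143.5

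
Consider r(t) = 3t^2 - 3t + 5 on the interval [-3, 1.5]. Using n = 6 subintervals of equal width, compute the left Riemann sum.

76.921875

Δt = (1.5 − (-3))/6 = 0.75.
Left endpoints: -3, -2.25, -1.5, -0.75, 0, 0.75.
r(-3) = 41, r(-2.25) = 26.9375, r(-1.5) = 16.25, r(-0.75) = 8.9375, r(0) = 5, r(0.75) = 4.4375.
Sum = Δt · [r(-3) + r(-2.25) + r(-1.5) + ...].
Sum = 76.921875.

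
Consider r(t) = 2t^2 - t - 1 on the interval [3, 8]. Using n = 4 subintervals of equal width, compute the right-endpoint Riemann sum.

359.0625

Δt = (8 − 3)/4 = 1.25.
Right endpoints: 4.25, 5.5, 6.75, 8.
r(4.25) = 30.875, r(5.5) = 54, r(6.75) = 83.375, r(8) = 119.
Sum = Δt · [r(4.25) + r(5.5) + r(6.75) + r(8)].
Sum = 359.0625.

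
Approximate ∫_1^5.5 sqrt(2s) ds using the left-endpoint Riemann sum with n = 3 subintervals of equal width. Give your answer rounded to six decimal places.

Δs = (5.5 − 1)/3 = 1.5.
Left endpoints: 1, 2.5, 4.
f(1) ≈ 1.414214, f(2.5) ≈ 2.236068, f(4) ≈ 2.828427.
Sum = Δs · [f(1) + f(2.5) + f(4)].
Sum ≈ 9.718063.

9.718063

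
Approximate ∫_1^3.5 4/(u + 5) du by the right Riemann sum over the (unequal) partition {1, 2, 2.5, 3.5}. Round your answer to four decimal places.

1.3087

Subinterval widths: 1, 0.5, 1.
Right endpoints: 2, 2.5, 3.5.
f(2) = 4/7, f(2.5) = 8/15, f(3.5) = 8/17.
Sum = Σ Δu_i · f(u_i).
Sum ≈ 1.3087.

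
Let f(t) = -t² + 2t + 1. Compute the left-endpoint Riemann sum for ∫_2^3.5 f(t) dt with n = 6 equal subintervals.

Δt = (3.5 − 2)/6 = 0.25.
Left endpoints: 2, 2.25, 2.5, 2.75, 3, 3.25.
f(2) = 1, f(2.25) = 0.4375, f(2.5) = -0.25, f(2.75) = -1.0625, f(3) = -2, f(3.25) = -3.0625.
Sum = Δt · [f(2) + f(2.25) + f(2.5) + ...].
Sum = -1.234375.

-1.234375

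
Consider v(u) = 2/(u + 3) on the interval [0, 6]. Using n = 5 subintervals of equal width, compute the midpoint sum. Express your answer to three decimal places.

2.186

Δu = (6 − 0)/5 = 1.2.
Midpoints: 0.6, 1.8, 3, 4.2, 5.4.
v(0.6) = 5/9, v(1.8) = 5/12, v(3) = 1/3, v(4.2) = 5/18, v(5.4) = 5/21.
Sum = Δu · [v(0.6) + v(1.8) + v(3) + v(4.2) + v(5.4)].
Sum ≈ 2.186.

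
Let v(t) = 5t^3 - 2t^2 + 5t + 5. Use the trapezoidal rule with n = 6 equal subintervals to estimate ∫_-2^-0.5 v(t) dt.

Δt = (-0.5 − (-2))/6 = 0.25.
v(-2) = -53, v(-1.75) = -36.671875, v(-1.5) = -23.875, v(-1.25) = -14.140625, v(-1) = -7, v(-0.75) = -1.984375, v(-0.5) = 1.375.
T_6 = (Δt/2)·[v(t_0) + 2v(t_1) + ... + 2v(t_{5}) + v(t_6)].
Sum = -27.37109375.

-27.37109375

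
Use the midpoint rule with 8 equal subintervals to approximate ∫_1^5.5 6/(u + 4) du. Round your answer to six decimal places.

Δu = (5.5 − 1)/8 = 0.5625.
Midpoints: 1.28125, 1.84375, 2.40625, 2.96875, 3.53125, 4.09375, 4.65625, 5.21875.
f(1.28125) = 192/169, f(1.84375) = 192/187, f(2.40625) = 192/205, f(2.96875) = 192/223, f(3.53125) = 192/241, f(4.09375) = 192/259, f(4.65625) = 192/277, f(5.21875) = 192/295.
Sum = Δu · [f(1.28125) + f(1.84375) + f(2.40625) + ...].
Sum ≈ 3.848842.

3.848842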